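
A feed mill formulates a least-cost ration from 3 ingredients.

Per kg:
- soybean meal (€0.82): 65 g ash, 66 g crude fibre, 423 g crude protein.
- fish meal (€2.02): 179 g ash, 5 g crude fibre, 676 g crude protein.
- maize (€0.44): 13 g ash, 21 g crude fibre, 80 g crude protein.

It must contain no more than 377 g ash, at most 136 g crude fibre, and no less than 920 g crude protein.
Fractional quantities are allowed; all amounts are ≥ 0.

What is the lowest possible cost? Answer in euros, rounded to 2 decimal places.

Let x1 = kg of soybean meal, x2 = kg of fish meal, x3 = kg of maize.
Minimize 0.82x1 + 2.02x2 + 0.44x3 s.t.:
  65x1 + 179x2 + 13x3 ≤ 377   (ash)
  66x1 + 5x2 + 21x3 ≤ 136   (crude fibre)
  423x1 + 676x2 + 80x3 ≥ 920   (crude protein)
  x1, x2, x3 ≥ 0.
The minimum-cost mix takes nothing from maize — only soybean meal, fish meal. The crude fibre and crude protein requirements are met with equality.
That vertex is x1 = 2.055, x2 = 0.0751.
Cost = 0.82·2.055 + 2.02·0.0751 = 1.8368.

€1.84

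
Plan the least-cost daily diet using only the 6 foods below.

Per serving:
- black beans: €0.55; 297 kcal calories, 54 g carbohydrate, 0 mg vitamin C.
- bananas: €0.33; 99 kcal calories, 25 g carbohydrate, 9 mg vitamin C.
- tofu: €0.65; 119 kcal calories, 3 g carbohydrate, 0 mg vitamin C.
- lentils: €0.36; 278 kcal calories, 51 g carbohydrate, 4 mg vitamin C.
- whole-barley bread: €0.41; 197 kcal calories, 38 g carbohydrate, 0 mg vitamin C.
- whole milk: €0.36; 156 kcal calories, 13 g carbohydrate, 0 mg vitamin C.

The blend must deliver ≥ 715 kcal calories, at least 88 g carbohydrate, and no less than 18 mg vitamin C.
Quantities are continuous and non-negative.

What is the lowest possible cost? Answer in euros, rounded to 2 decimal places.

Let x1 = servings of black beans, x2 = servings of bananas, x3 = servings of tofu, x4 = servings of lentils, x5 = servings of whole-barley bread, x6 = servings of whole milk.
Minimize 0.55x1 + 0.33x2 + 0.65x3 + 0.36x4 + 0.41x5 + 0.36x6 with:
  297x1 + 99x2 + 119x3 + 278x4 + 197x5 + 156x6 ≥ 715   (calories)
  54x1 + 25x2 + 3x3 + 51x4 + 38x5 + 13x6 ≥ 88   (carbohydrate)
  9x2 + 4x4 ≥ 18   (vitamin C)
  x1, x2, x3, x4, x5, x6 ≥ 0.
At the optimum only bananas, lentils are positive (black beans, tofu, whole-barley bread, whole milk = 0). Binding constraints: calories and vitamin C.
Optimal quantities: bananas = 1.018 servings, lentils = 2.209 servings.
Total cost: 0.33·1.018 + 0.36·2.209 = 1.1312.

€1.13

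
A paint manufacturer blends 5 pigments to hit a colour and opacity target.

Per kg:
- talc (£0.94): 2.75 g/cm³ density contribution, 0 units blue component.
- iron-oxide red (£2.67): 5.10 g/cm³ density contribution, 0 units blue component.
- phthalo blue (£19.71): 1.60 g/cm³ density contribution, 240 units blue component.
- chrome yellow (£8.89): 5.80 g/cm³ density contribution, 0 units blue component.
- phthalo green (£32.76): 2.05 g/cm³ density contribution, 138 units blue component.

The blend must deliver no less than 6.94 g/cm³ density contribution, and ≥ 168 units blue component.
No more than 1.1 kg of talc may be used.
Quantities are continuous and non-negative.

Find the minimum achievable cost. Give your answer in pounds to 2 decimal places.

Let x1 = kg of talc, x2 = kg of iron-oxide red, x3 = kg of phthalo blue, x4 = kg of chrome yellow, x5 = kg of phthalo green.
Minimise 0.94x1 + 2.67x2 + 19.71x3 + 8.89x4 + 32.76x5 with:
  2.75x1 + 5.1x2 + 1.6x3 + 5.8x4 + 2.05x5 ≥ 6.94   (density contribution)
  240x3 + 138x5 ≥ 168   (blue component)
  x1 ≤ 1.1
  x1, x2, x3, x4, x5 ≥ 0.
The cheapest feasible vertex uses only talc, iron-oxide red, phthalo blue; chrome yellow, phthalo green are not used. There the density contribution, blue component, the talc cap constraints are tight.
So talc = 1.1 kg, iron-oxide red = 0.548 kg, phthalo blue = 0.7 kg.
Objective = 0.94·1.1 + 2.67·0.548 + 19.71·0.7 = 16.2942.

£16.29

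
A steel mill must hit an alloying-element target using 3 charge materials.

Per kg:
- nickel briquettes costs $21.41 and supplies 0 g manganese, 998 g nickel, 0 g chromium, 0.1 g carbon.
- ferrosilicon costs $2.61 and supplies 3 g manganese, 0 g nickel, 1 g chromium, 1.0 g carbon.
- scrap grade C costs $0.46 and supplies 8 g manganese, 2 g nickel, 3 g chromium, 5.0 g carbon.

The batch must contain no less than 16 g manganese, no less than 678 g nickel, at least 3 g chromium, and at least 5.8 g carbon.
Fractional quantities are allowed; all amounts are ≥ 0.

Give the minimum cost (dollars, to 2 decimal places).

Let x1 = kg of nickel briquettes, x2 = kg of ferrosilicon, x3 = kg of scrap grade C.
Minimise 21.41x1 + 2.61x2 + 0.46x3 with:
  3x2 + 8x3 ≥ 16   (manganese)
  998x1 + 2x3 ≥ 678   (nickel)
  1x2 + 3x3 ≥ 3   (chromium)
  0.1x1 + 1x2 + 5x3 ≥ 5.8   (carbon)
  x1, x2, x3 ≥ 0.
The minimum-cost mix takes nothing from ferrosilicon — only nickel briquettes, scrap grade C. Binding constraints: manganese and nickel.
So nickel briquettes = 0.6754 kg, scrap grade C = 2 kg.
Objective = 21.41·0.6754 + 0.46·2 = 15.3803.

$15.38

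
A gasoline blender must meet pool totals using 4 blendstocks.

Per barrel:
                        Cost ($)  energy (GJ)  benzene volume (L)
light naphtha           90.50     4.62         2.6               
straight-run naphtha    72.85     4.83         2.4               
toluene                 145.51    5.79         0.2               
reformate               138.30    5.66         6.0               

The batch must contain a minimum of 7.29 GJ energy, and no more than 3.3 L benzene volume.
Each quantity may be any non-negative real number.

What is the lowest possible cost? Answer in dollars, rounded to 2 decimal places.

$116.96

Let x1 = barrels of light naphtha, x2 = barrels of straight-run naphtha, x3 = barrels of toluene, x4 = barrels of reformate.
Minimize 90.5x1 + 72.85x2 + 145.51x3 + 138.3x4 s.t.:
  4.62x1 + 4.83x2 + 5.79x3 + 5.66x4 ≥ 7.29   (energy)
  2.6x1 + 2.4x2 + 0.2x3 + 6x4 ≤ 3.3   (benzene volume)
  x1, x2, x3, x4 ≥ 0.
The minimum-cost mix takes nothing from light naphtha, reformate — only straight-run naphtha, toluene. Binding constraints: energy and benzene volume.
That vertex is x2 = 1.365, x3 = 0.1204.
Cost = 72.85·1.365 + 145.51·0.1204 = 116.9597.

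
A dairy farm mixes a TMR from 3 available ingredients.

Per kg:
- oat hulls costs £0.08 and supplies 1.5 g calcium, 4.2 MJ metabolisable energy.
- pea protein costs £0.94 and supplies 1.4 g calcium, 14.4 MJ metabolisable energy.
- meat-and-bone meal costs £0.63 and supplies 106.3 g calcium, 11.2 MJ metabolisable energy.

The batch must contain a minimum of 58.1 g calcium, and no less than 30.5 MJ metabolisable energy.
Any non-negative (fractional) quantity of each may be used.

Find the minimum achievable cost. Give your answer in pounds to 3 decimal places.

Let x1 = kg of oat hulls, x2 = kg of pea protein, x3 = kg of meat-and-bone meal.
Minimize 0.08x1 + 0.94x2 + 0.63x3 s.t.:
  1.5x1 + 1.4x2 + 106.3x3 ≥ 58.1   (calcium)
  4.2x1 + 14.4x2 + 11.2x3 ≥ 30.5   (metabolisable energy)
  x1, x2, x3 ≥ 0.
The optimal basis is {oat hulls, meat-and-bone meal}; pea protein drops out. Binding constraints: calcium and metabolisable energy.
Solving gives x1 = 6.031, x3 = 0.4615.
Hence cost = 0.08·6.031 + 0.63·0.4615 = £0.77323.

£0.773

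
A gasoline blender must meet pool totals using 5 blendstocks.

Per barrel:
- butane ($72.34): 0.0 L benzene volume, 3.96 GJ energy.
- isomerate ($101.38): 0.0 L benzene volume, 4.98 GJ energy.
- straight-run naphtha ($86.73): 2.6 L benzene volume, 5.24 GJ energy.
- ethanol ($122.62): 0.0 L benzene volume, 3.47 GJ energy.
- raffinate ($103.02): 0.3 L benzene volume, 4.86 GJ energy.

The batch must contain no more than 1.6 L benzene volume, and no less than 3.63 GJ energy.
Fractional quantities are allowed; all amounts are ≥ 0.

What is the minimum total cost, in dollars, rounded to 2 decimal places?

This is a linear program. Let x1 = barrels of butane, x2 = barrels of isomerate, x3 = barrels of straight-run naphtha, x4 = barrels of ethanol, x5 = barrels of raffinate.
Minimise 72.34x1 + 101.38x2 + 86.73x3 + 122.62x4 + 103.02x5 s.t.:
  2.6x3 + 0.3x5 ≤ 1.6   (benzene volume)
  3.96x1 + 4.98x2 + 5.24x3 + 3.47x4 + 4.86x5 ≥ 3.63   (energy)
  x1, x2, x3, x4, x5 ≥ 0.
The minimum-cost mix takes nothing from isomerate, ethanol, raffinate — only butane, straight-run naphtha. There the benzene volume and energy constraints are tight.
Optimal quantities: butane = 0.1024 barrels, straight-run naphtha = 0.6154 barrels.
Cost = 72.34·0.1024 + 86.73·0.6154 = 60.7813.

$60.78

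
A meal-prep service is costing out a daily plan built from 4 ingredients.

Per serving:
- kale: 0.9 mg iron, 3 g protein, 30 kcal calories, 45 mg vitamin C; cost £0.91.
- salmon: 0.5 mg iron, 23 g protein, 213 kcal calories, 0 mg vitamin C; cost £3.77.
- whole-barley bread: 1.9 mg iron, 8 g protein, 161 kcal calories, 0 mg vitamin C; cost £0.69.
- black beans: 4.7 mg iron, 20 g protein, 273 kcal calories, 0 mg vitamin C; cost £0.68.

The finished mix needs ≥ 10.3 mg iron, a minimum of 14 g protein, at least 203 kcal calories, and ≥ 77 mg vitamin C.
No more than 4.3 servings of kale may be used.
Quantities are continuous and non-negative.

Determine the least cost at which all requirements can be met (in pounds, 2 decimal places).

£2.82

Treat it as an LP. Let x1 = servings of kale, x2 = servings of salmon, x3 = servings of whole-barley bread, x4 = servings of black beans.
Minimise 0.91x1 + 3.77x2 + 0.69x3 + 0.68x4 s.t.:
  0.9x1 + 0.5x2 + 1.9x3 + 4.7x4 ≥ 10.3   (iron)
  3x1 + 23x2 + 8x3 + 20x4 ≥ 14   (protein)
  30x1 + 213x2 + 161x3 + 273x4 ≥ 203   (calories)
  45x1 ≥ 77   (vitamin C)
  x1 ≤ 4.3
  x1, x2, x3, x4 ≥ 0.
The minimum-cost mix takes nothing from salmon, whole-barley bread — only kale, black beans. There the iron and vitamin C constraints are tight.
So kale = 1.711 servings, black beans = 1.864 servings.
Objective = 0.91·1.711 + 0.68·1.864 = 2.8245.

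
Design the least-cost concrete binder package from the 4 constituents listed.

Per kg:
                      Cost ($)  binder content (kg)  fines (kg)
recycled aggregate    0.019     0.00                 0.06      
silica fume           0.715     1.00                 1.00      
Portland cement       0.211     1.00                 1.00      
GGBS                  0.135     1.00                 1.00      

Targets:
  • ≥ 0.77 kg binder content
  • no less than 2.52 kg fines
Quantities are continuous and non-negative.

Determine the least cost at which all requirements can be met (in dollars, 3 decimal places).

$0.340

Set it up as a linear program. Let x1 = kg of recycled aggregate, x2 = kg of silica fume, x3 = kg of Portland cement, x4 = kg of GGBS.
min 0.019x1 + 0.715x2 + 0.211x3 + 0.135x4 s.t.:
  1x2 + 1x3 + 1x4 ≥ 0.77   (binder content)
  0.06x1 + 1x2 + 1x3 + 1x4 ≥ 2.52   (fines)
  x1, x2, x3, x4 ≥ 0.
The cheapest feasible vertex uses only GGBS; recycled aggregate, silica fume, Portland cement are not used. There the fines constraint is tight.
So GGBS = 2.52 kg.
Total cost: 0.135·2.52 = 0.34020.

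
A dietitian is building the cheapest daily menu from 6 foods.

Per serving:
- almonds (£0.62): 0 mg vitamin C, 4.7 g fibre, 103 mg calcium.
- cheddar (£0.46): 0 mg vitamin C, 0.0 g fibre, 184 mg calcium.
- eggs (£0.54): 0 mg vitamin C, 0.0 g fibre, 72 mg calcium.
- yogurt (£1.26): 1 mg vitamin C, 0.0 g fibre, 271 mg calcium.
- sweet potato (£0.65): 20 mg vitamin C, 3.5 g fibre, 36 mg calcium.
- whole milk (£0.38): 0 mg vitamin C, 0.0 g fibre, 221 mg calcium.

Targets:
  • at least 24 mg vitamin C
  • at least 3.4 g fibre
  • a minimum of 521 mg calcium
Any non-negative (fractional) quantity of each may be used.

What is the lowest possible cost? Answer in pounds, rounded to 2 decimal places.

£1.60

Set it up as a linear program. Let x1 = servings of almonds, x2 = servings of cheddar, x3 = servings of eggs, x4 = servings of yogurt, x5 = servings of sweet potato, x6 = servings of whole milk.
Minimise 0.62x1 + 0.46x2 + 0.54x3 + 1.26x4 + 0.65x5 + 0.38x6 s.t.:
  1x4 + 20x5 ≥ 24   (vitamin C)
  4.7x1 + 3.5x5 ≥ 3.4   (fibre)
  103x1 + 184x2 + 72x3 + 271x4 + 36x5 + 221x6 ≥ 521   (calcium)
  x1, x2, x3, x4, x5, x6 ≥ 0.
The optimal basis is {sweet potato, whole milk}; almonds, cheddar, eggs, yogurt drop out. There the vitamin C and calcium constraints are tight.
Optimal quantities: sweet potato = 1.2 servings, whole milk = 2.162 servings.
Total cost: 0.65·1.2 + 0.38·2.162 = 1.6016.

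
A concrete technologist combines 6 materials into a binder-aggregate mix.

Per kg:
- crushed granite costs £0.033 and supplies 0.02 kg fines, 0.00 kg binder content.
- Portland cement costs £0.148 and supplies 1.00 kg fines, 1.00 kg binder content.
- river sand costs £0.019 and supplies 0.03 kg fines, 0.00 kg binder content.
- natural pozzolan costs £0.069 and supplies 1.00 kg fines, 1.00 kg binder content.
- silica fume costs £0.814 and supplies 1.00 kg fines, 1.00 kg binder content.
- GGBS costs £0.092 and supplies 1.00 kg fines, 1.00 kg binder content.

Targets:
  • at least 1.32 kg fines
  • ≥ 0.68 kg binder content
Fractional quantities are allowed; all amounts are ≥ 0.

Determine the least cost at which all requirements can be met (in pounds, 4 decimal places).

£0.0911

Set it up as a linear program. Let x1 = kg of crushed granite, x2 = kg of Portland cement, x3 = kg of river sand, x4 = kg of natural pozzolan, x5 = kg of silica fume, x6 = kg of GGBS.
Minimise 0.033x1 + 0.148x2 + 0.019x3 + 0.069x4 + 0.814x5 + 0.092x6 with:
  0.02x1 + 1x2 + 0.03x3 + 1x4 + 1x5 + 1x6 ≥ 1.32   (fines)
  1x2 + 1x4 + 1x5 + 1x6 ≥ 0.68   (binder content)
  x1, x2, x3, x4, x5, x6 ≥ 0.
The cheapest feasible vertex uses only natural pozzolan; crushed granite, Portland cement, river sand, silica fume, GGBS are not used. Binding constraint: fines.
So natural pozzolan = 1.32 kg.
Cost = 0.069·1.32 = 0.091080.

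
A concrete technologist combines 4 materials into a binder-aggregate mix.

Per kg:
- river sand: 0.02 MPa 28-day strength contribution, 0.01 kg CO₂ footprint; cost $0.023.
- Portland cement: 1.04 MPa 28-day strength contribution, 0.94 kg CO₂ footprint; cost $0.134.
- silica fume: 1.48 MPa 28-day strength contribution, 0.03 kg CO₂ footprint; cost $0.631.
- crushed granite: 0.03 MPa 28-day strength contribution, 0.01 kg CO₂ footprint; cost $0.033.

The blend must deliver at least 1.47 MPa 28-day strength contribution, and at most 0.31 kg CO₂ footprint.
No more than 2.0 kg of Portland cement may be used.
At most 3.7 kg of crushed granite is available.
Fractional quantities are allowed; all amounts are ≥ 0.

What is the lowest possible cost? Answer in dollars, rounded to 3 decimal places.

Let x1 = kg of river sand, x2 = kg of Portland cement, x3 = kg of silica fume, x4 = kg of crushed granite.
Minimize 0.023x1 + 0.134x2 + 0.631x3 + 0.033x4 s.t.:
  0.02x1 + 1.04x2 + 1.48x3 + 0.03x4 ≥ 1.47   (28-day strength contribution)
  0.01x1 + 0.94x2 + 0.03x3 + 0.01x4 ≤ 0.31   (CO₂ footprint)
  x2 ≤ 2
  x4 ≤ 3.7
  x1, x2, x3, x4 ≥ 0.
The optimal basis is {Portland cement, silica fume}; river sand, crushed granite drop out. There the 28-day strength contribution and CO₂ footprint constraints are tight.
Solving gives x2 = 0.3049, x3 = 0.779.
Hence cost = 0.134·0.3049 + 0.631·0.779 = $0.53241.

$0.532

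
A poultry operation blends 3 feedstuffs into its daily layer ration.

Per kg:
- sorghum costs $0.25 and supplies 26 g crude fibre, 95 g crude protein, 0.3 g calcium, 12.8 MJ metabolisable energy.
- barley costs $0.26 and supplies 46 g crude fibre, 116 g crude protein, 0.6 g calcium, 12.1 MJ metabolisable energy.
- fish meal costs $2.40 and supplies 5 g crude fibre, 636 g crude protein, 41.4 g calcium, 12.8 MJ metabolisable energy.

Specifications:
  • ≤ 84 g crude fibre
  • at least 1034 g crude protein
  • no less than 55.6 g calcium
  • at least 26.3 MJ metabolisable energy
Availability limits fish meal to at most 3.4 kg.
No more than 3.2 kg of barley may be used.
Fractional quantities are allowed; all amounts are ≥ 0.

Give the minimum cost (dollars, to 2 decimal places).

$3.60

Let x1 = kg of sorghum, x2 = kg of barley, x3 = kg of fish meal.
Minimise 0.25x1 + 0.26x2 + 2.4x3 with:
  26x1 + 46x2 + 5x3 ≤ 84   (crude fibre)
  95x1 + 116x2 + 636x3 ≥ 1034   (crude protein)
  0.3x1 + 0.6x2 + 41.4x3 ≥ 55.6   (calcium)
  12.8x1 + 12.1x2 + 12.8x3 ≥ 26.3   (metabolisable energy)
  x3 ≤ 3.4
  x2 ≤ 3.2
  x1, x2, x3 ≥ 0.
All 3 inputs are positive at the optimum. There the crude fibre, crude protein, calcium constraints are tight.
Solving gives x1 = 0.005514, x2 = 1.68, x3 = 1.319.
Hence cost = 0.25·0.005514 + 0.26·1.68 + 2.4·1.319 = $3.6038.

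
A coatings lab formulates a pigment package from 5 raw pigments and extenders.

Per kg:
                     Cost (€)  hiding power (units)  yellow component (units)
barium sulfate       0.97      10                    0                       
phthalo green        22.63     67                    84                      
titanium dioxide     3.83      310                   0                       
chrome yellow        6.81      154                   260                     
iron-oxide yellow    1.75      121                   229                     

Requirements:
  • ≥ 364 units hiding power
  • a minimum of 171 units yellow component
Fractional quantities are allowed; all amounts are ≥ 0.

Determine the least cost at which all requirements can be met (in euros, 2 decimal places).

Let x1 = kg of barium sulfate, x2 = kg of phthalo green, x3 = kg of titanium dioxide, x4 = kg of chrome yellow, x5 = kg of iron-oxide yellow.
min 0.97x1 + 22.63x2 + 3.83x3 + 6.81x4 + 1.75x5 subject to:
  10x1 + 67x2 + 310x3 + 154x4 + 121x5 ≥ 364   (hiding power)
  84x2 + 260x4 + 229x5 ≥ 171   (yellow component)
  x1, x2, x3, x4, x5 ≥ 0.
The minimum-cost mix takes nothing from barium sulfate, phthalo green, chrome yellow — only titanium dioxide, iron-oxide yellow. Binding constraints: hiding power and yellow component.
That vertex is x3 = 0.8827, x5 = 0.7467.
Total cost: 3.83·0.8827 + 1.75·0.7467 = 4.6875.

€4.69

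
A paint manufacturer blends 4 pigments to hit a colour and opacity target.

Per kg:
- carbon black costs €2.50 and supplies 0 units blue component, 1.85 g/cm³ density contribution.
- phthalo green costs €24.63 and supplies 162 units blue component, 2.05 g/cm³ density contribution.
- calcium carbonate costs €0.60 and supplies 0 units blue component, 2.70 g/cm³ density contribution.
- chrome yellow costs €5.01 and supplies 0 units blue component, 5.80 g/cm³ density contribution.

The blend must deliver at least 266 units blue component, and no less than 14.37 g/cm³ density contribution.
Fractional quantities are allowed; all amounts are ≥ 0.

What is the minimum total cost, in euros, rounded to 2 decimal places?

Set it up as a linear program. Let x1 = kg of carbon black, x2 = kg of phthalo green, x3 = kg of calcium carbonate, x4 = kg of chrome yellow.
Minimise 2.5x1 + 24.63x2 + 0.6x3 + 5.01x4 s.t.:
  162x2 ≥ 266   (blue component)
  1.85x1 + 2.05x2 + 2.7x3 + 5.8x4 ≥ 14.37   (density contribution)
  x1, x2, x3, x4 ≥ 0.
At the optimum only phthalo green, calcium carbonate are positive (carbon black, chrome yellow = 0). There the blue component and density contribution constraints are tight.
So phthalo green = 1.642 kg, calcium carbonate = 4.076 kg.
Hence cost = 24.63·1.642 + 0.6·4.076 = €42.8881.

€42.89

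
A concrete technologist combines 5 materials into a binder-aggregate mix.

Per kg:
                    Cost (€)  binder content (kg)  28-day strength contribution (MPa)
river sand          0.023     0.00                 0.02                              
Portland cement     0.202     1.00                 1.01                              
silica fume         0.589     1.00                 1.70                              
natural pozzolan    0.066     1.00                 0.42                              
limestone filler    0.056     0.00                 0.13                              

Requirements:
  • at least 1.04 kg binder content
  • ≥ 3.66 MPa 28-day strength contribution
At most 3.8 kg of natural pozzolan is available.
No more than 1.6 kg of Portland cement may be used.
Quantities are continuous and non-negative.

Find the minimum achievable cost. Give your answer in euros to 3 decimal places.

Treat it as an LP. Let x1 = kg of river sand, x2 = kg of Portland cement, x3 = kg of silica fume, x4 = kg of natural pozzolan, x5 = kg of limestone filler.
min 0.023x1 + 0.202x2 + 0.589x3 + 0.066x4 + 0.056x5 subject to:
  1x2 + 1x3 + 1x4 ≥ 1.04   (binder content)
  0.02x1 + 1.01x2 + 1.7x3 + 0.42x4 + 0.13x5 ≥ 3.66   (28-day strength contribution)
  x4 ≤ 3.8
  x2 ≤ 1.6
  x1, x2, x3, x4, x5 ≥ 0.
The minimum-cost mix takes nothing from river sand, limestone filler — only Portland cement, silica fume, natural pozzolan. The 28-day strength contribution, the natural pozzolan cap, the Portland cement cap requirements are met with equality.
So Portland cement = 1.6 kg, silica fume = 0.2635 kg, natural pozzolan = 3.8 kg.
Total cost: 0.202·1.6 + 0.589·0.2635 + 0.066·3.8 = 0.72920.

€0.729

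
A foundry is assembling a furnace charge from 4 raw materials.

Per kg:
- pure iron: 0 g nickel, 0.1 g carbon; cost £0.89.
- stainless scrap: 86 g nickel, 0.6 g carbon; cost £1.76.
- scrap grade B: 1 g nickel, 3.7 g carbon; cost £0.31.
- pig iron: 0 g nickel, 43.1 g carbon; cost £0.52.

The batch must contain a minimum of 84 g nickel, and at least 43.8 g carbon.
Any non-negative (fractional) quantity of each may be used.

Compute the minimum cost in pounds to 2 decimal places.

£2.24

Set it up as a linear program. Let x1 = kg of pure iron, x2 = kg of stainless scrap, x3 = kg of scrap grade B, x4 = kg of pig iron.
min 0.89x1 + 1.76x2 + 0.31x3 + 0.52x4 with:
  86x2 + 1x3 ≥ 84   (nickel)
  0.1x1 + 0.6x2 + 3.7x3 + 43.1x4 ≥ 43.8   (carbon)
  x1, x2, x3, x4 ≥ 0.
The minimum-cost mix takes nothing from pure iron, scrap grade B — only stainless scrap, pig iron. There the nickel and carbon constraints are tight.
That vertex is x2 = 0.9767, x4 = 1.003.
Total cost: 1.76·0.9767 + 0.52·1.003 = 2.2406.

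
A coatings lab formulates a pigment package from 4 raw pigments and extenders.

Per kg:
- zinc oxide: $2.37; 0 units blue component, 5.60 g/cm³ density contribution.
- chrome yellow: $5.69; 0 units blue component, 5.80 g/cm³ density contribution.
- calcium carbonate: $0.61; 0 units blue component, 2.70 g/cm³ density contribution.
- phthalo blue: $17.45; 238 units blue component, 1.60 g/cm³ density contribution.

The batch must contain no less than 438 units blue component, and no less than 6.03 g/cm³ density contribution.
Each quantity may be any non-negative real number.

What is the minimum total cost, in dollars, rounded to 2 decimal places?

$32.81

Let x1 = kg of zinc oxide, x2 = kg of chrome yellow, x3 = kg of calcium carbonate, x4 = kg of phthalo blue.
Minimize 2.37x1 + 5.69x2 + 0.61x3 + 17.45x4 s.t.:
  238x4 ≥ 438   (blue component)
  5.6x1 + 5.8x2 + 2.7x3 + 1.6x4 ≥ 6.03   (density contribution)
  x1, x2, x3, x4 ≥ 0.
The cheapest feasible vertex uses only calcium carbonate, phthalo blue; zinc oxide, chrome yellow are not used. There the blue component and density contribution constraints are tight.
That vertex is x3 = 1.143, x4 = 1.84.
Hence cost = 0.61·1.143 + 17.45·1.84 = $32.8052.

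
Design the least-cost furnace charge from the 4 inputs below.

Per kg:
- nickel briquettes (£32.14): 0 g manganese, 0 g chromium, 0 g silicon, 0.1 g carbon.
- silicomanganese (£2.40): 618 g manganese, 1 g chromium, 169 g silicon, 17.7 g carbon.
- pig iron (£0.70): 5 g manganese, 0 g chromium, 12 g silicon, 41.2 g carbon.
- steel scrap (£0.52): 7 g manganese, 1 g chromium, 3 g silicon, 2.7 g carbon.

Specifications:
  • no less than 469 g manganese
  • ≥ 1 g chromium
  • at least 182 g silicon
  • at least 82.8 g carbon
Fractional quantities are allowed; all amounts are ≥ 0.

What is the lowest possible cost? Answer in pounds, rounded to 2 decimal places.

£3.45

This is a linear program. Let x1 = kg of nickel briquettes, x2 = kg of silicomanganese, x3 = kg of pig iron, x4 = kg of steel scrap.
min 32.14x1 + 2.4x2 + 0.7x3 + 0.52x4 s.t.:
  618x2 + 5x3 + 7x4 ≥ 469   (manganese)
  1x2 + 1x4 ≥ 1   (chromium)
  169x2 + 12x3 + 3x4 ≥ 182   (silicon)
  0.1x1 + 17.7x2 + 41.2x3 + 2.7x4 ≥ 82.8   (carbon)
  x1, x2, x3, x4 ≥ 0.
The optimal basis is {silicomanganese, pig iron, steel scrap}; nickel briquettes drops out. Binding constraints: chromium, silicon, carbon.
So silicomanganese = 0.9631 kg, pig iron = 1.594 kg, steel scrap = 0.03688 kg.
Objective = 2.4·0.9631 + 0.7·1.594 + 0.52·0.03688 = 3.4464.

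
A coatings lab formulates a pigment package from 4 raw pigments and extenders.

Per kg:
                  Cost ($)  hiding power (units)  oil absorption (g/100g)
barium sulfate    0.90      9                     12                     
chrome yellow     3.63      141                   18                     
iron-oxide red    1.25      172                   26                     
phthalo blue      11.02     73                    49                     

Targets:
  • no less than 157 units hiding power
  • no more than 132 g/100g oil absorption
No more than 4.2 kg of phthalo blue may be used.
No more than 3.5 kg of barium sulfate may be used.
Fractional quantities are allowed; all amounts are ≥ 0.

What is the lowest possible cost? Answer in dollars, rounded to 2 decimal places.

Let x1 = kg of barium sulfate, x2 = kg of chrome yellow, x3 = kg of iron-oxide red, x4 = kg of phthalo blue.
Minimize 0.9x1 + 3.63x2 + 1.25x3 + 11.02x4 s.t.:
  9x1 + 141x2 + 172x3 + 73x4 ≥ 157   (hiding power)
  12x1 + 18x2 + 26x3 + 49x4 ≤ 132   (oil absorption)
  x4 ≤ 4.2
  x1 ≤ 3.5
  x1, x2, x3, x4 ≥ 0.
The cheapest feasible vertex uses only iron-oxide red; barium sulfate, chrome yellow, phthalo blue are not used. The hiding power requirement is met with equality.
So iron-oxide red = 0.9128 kg.
Cost = 1.25·0.9128 = 1.1410.

$1.14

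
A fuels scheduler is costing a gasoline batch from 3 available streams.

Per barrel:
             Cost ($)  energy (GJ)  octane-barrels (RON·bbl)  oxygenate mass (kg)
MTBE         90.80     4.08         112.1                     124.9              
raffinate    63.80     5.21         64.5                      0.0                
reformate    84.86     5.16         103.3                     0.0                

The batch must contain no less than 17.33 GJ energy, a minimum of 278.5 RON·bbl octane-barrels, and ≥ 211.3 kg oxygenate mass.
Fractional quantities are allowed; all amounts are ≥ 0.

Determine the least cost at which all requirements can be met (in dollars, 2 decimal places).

Let x1 = barrels of MTBE, x2 = barrels of raffinate, x3 = barrels of reformate.
min 90.8x1 + 63.8x2 + 84.86x3 s.t.:
  4.08x1 + 5.21x2 + 5.16x3 ≥ 17.33   (energy)
  112.1x1 + 64.5x2 + 103.3x3 ≥ 278.5   (octane-barrels)
  124.9x1 ≥ 211.3   (oxygenate mass)
  x1, x2, x3 ≥ 0.
The cheapest feasible vertex uses only MTBE, raffinate; reformate is not used. The energy and oxygenate mass requirements are met with equality.
Optimal quantities: MTBE = 1.692 barrels, raffinate = 2.001 barrels.
Objective = 90.8·1.692 + 63.8·2.001 = 281.2974.

$281.30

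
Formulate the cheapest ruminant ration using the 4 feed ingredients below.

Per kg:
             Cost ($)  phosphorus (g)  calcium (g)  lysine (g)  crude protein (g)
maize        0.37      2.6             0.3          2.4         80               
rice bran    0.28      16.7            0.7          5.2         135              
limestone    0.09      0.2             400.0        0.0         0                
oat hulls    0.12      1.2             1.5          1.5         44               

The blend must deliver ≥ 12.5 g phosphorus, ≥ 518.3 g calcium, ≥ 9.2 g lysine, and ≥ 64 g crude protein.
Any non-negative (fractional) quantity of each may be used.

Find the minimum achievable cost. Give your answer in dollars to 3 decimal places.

$0.612

This is a linear program. Let x1 = kg of maize, x2 = kg of rice bran, x3 = kg of limestone, x4 = kg of oat hulls.
Minimise 0.37x1 + 0.28x2 + 0.09x3 + 0.12x4 with:
  2.6x1 + 16.7x2 + 0.2x3 + 1.2x4 ≥ 12.5   (phosphorus)
  0.3x1 + 0.7x2 + 400x3 + 1.5x4 ≥ 518.3   (calcium)
  2.4x1 + 5.2x2 + 1.5x4 ≥ 9.2   (lysine)
  80x1 + 135x2 + 44x4 ≥ 64   (crude protein)
  x1, x2, x3, x4 ≥ 0.
At the optimum only rice bran, limestone are positive (maize, oat hulls = 0). There the calcium and lysine constraints are tight.
Solving gives x2 = 1.769, x3 = 1.293.
Objective = 0.28·1.769 + 0.09·1.293 = 0.61169.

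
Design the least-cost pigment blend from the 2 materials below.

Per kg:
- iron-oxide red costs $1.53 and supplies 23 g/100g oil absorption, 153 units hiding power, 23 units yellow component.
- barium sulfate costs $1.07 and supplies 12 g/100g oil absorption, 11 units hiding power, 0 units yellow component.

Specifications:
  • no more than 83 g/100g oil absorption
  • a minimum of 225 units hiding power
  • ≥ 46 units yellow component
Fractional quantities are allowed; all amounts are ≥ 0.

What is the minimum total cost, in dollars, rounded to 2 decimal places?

$3.06

Let x1 = kg of iron-oxide red, x2 = kg of barium sulfate.
Minimize 1.53x1 + 1.07x2 subject to:
  23x1 + 12x2 ≤ 83   (oil absorption)
  153x1 + 11x2 ≥ 225   (hiding power)
  23x1 ≥ 46   (yellow component)
  x1, x2 ≥ 0.
The optimal basis is {iron-oxide red}; barium sulfate drops out. There the yellow component constraint is tight.
Optimal quantities: iron-oxide red = 2 kg.
Cost = 1.53·2 = 3.0600.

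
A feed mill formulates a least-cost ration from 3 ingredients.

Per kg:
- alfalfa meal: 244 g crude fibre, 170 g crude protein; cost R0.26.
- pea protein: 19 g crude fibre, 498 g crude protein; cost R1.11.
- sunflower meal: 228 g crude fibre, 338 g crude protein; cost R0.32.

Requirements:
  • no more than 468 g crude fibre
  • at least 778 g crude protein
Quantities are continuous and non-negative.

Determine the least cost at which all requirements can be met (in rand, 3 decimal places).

Treat it as an LP. Let x1 = kg of alfalfa meal, x2 = kg of pea protein, x3 = kg of sunflower meal.
min 0.26x1 + 1.11x2 + 0.32x3 with:
  244x1 + 19x2 + 228x3 ≤ 468   (crude fibre)
  170x1 + 498x2 + 338x3 ≥ 778   (crude protein)
  x1, x2, x3 ≥ 0.
The optimal basis is {pea protein, sunflower meal}; alfalfa meal drops out. There the crude fibre and crude protein constraints are tight.
Solving gives x2 = 0.1792, x3 = 2.038.
Objective = 1.11·0.1792 + 0.32·2.038 = 0.85107.

R0.851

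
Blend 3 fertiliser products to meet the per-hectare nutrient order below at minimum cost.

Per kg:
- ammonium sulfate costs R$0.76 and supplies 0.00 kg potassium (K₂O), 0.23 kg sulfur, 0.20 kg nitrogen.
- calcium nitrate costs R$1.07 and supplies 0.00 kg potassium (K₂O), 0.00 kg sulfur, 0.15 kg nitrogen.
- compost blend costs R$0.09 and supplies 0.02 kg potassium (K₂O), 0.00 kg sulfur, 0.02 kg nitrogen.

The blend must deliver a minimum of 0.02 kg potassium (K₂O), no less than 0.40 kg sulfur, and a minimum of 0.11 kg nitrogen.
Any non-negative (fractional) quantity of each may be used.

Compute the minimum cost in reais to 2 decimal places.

Treat it as an LP. Let x1 = kg of ammonium sulfate, x2 = kg of calcium nitrate, x3 = kg of compost blend.
Minimise 0.76x1 + 1.07x2 + 0.09x3 with:
  0.02x3 ≥ 0.02   (potassium (K₂O))
  0.23x1 ≥ 0.4   (sulfur)
  0.2x1 + 0.15x2 + 0.02x3 ≥ 0.11   (nitrogen)
  x1, x2, x3 ≥ 0.
The cheapest feasible vertex uses only ammonium sulfate, compost blend; calcium nitrate is not used. The potassium (K₂O) and sulfur requirements are met with equality.
So ammonium sulfate = 1.739 kg, compost blend = 1 kg.
Cost = 0.76·1.739 + 0.09·1 = 1.4116.

R$1.41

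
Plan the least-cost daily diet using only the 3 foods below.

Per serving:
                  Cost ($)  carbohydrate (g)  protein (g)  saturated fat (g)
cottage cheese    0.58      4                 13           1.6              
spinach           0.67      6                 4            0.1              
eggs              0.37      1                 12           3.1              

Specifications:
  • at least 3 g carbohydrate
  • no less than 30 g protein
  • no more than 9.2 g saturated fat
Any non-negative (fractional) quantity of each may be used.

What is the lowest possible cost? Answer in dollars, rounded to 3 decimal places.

$0.956

Treat it as an LP. Let x1 = servings of cottage cheese, x2 = servings of spinach, x3 = servings of eggs.
min 0.58x1 + 0.67x2 + 0.37x3 s.t.:
  4x1 + 6x2 + 1x3 ≥ 3   (carbohydrate)
  13x1 + 4x2 + 12x3 ≥ 30   (protein)
  1.6x1 + 0.1x2 + 3.1x3 ≤ 9.2   (saturated fat)
  x1, x2, x3 ≥ 0.
The cheapest feasible vertex uses only cottage cheese, eggs; spinach is not used. The carbohydrate and protein requirements are met with equality.
So cottage cheese = 0.1714 servings, eggs = 2.314 servings.
Objective = 0.58·0.1714 + 0.37·2.314 = 0.95559.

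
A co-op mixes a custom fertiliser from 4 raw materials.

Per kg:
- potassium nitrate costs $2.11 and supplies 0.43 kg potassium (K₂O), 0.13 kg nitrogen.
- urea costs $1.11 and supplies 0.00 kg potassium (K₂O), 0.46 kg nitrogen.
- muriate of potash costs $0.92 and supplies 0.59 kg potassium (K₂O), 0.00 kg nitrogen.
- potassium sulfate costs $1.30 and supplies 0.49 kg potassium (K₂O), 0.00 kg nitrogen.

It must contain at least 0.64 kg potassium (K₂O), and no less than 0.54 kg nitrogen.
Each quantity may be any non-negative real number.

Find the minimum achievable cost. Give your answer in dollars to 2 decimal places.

This is a linear program. Let x1 = kg of potassium nitrate, x2 = kg of urea, x3 = kg of muriate of potash, x4 = kg of potassium sulfate.
min 2.11x1 + 1.11x2 + 0.92x3 + 1.3x4 s.t.:
  0.43x1 + 0.59x3 + 0.49x4 ≥ 0.64   (potassium (K₂O))
  0.13x1 + 0.46x2 ≥ 0.54   (nitrogen)
  x1, x2, x3, x4 ≥ 0.
The cheapest feasible vertex uses only urea, muriate of potash; potassium nitrate, potassium sulfate are not used. There the potassium (K₂O) and nitrogen constraints are tight.
Solving gives x2 = 1.174, x3 = 1.085.
Total cost: 1.11·1.174 + 0.92·1.085 = 2.3013.

$2.30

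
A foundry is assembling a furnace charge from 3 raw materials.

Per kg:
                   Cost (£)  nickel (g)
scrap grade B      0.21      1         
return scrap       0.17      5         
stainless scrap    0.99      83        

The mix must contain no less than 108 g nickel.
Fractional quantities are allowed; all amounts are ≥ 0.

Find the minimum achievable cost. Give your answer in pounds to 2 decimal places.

£1.29

Let x1 = kg of scrap grade B, x2 = kg of return scrap, x3 = kg of stainless scrap.
Minimise 0.21x1 + 0.17x2 + 0.99x3 with:
  1x1 + 5x2 + 83x3 ≥ 108   (nickel)
  x1, x2, x3 ≥ 0.
The optimal basis is {stainless scrap}; scrap grade B, return scrap drop out. There the nickel constraint is tight.
That vertex is x3 = 1.301.
Cost = 0.99·1.301 = 1.2880.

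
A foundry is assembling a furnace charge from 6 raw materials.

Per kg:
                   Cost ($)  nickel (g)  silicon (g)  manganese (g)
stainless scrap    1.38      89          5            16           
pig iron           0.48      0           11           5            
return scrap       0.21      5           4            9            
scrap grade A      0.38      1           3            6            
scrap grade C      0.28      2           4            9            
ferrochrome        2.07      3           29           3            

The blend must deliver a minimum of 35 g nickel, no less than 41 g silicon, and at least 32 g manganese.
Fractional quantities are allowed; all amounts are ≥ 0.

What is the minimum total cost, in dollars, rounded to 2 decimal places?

Let x1 = kg of stainless scrap, x2 = kg of pig iron, x3 = kg of return scrap, x4 = kg of scrap grade A, x5 = kg of scrap grade C, x6 = kg of ferrochrome.
min 1.38x1 + 0.48x2 + 0.21x3 + 0.38x4 + 0.28x5 + 2.07x6 subject to:
  89x1 + 5x3 + 1x4 + 2x5 + 3x6 ≥ 35   (nickel)
  5x1 + 11x2 + 4x3 + 3x4 + 4x5 + 29x6 ≥ 41   (silicon)
  16x1 + 5x2 + 9x3 + 6x4 + 9x5 + 3x6 ≥ 32   (manganese)
  x1, x2, x3, x4, x5, x6 ≥ 0.
The minimum-cost mix takes nothing from stainless scrap, scrap grade A, scrap grade C, ferrochrome — only pig iron, return scrap. There the nickel and silicon constraints are tight.
Optimal quantities: pig iron = 1.182 kg, return scrap = 7 kg.
Cost = 0.48·1.182 + 0.21·7 = 2.0374.

$2.04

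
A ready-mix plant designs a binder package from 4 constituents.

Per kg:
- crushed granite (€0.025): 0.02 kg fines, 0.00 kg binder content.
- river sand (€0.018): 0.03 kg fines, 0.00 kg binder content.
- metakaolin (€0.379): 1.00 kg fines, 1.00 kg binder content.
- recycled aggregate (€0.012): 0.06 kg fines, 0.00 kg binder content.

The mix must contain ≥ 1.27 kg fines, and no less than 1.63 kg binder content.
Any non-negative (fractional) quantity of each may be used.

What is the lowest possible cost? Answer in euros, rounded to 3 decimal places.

€0.618

Treat it as an LP. Let x1 = kg of crushed granite, x2 = kg of river sand, x3 = kg of metakaolin, x4 = kg of recycled aggregate.
Minimise 0.025x1 + 0.018x2 + 0.379x3 + 0.012x4 s.t.:
  0.02x1 + 0.03x2 + 1x3 + 0.06x4 ≥ 1.27   (fines)
  1x3 ≥ 1.63   (binder content)
  x1, x2, x3, x4 ≥ 0.
At the optimum only metakaolin is positive (crushed granite, river sand, recycled aggregate = 0). Binding constraint: binder content.
Solving gives x3 = 1.63.
Objective = 0.379·1.63 = 0.61777.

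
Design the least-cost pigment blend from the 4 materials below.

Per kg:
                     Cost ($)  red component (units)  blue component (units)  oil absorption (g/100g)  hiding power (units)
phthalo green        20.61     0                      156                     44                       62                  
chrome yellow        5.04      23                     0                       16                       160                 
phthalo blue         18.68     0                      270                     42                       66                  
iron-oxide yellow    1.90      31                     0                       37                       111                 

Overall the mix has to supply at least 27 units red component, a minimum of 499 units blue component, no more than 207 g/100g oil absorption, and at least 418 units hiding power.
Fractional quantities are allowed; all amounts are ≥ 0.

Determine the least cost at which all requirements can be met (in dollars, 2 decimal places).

This is a linear program. Let x1 = kg of phthalo green, x2 = kg of chrome yellow, x3 = kg of phthalo blue, x4 = kg of iron-oxide yellow.
min 20.61x1 + 5.04x2 + 18.68x3 + 1.9x4 s.t.:
  23x2 + 31x4 ≥ 27   (red component)
  156x1 + 270x3 ≥ 499   (blue component)
  44x1 + 16x2 + 42x3 + 37x4 ≤ 207   (oil absorption)
  62x1 + 160x2 + 66x3 + 111x4 ≥ 418   (hiding power)
  x1, x2, x3, x4 ≥ 0.
At the optimum only phthalo blue, iron-oxide yellow are positive (phthalo green, chrome yellow = 0). The blue component and hiding power requirements are met with equality.
That vertex is x3 = 1.848, x4 = 2.667.
Objective = 18.68·1.848 + 1.9·2.667 = 39.5879.

$39.59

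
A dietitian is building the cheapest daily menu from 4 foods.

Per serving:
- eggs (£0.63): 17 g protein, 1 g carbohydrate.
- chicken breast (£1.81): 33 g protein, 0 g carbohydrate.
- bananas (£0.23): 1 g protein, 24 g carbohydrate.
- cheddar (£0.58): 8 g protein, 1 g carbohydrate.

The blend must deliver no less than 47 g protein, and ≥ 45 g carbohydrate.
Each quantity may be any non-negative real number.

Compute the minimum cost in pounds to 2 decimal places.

Set it up as a linear program. Let x1 = servings of eggs, x2 = servings of chicken breast, x3 = servings of bananas, x4 = servings of cheddar.
Minimize 0.63x1 + 1.81x2 + 0.23x3 + 0.58x4 with:
  17x1 + 33x2 + 1x3 + 8x4 ≥ 47   (protein)
  1x1 + 24x3 + 1x4 ≥ 45   (carbohydrate)
  x1, x2, x3, x4 ≥ 0.
The cheapest feasible vertex uses only eggs, bananas; chicken breast, cheddar are not used. Binding constraints: protein and carbohydrate.
Optimal quantities: eggs = 2.661 servings, bananas = 1.764 servings.
Cost = 0.63·2.661 + 0.23·1.764 = 2.0822.

£2.08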